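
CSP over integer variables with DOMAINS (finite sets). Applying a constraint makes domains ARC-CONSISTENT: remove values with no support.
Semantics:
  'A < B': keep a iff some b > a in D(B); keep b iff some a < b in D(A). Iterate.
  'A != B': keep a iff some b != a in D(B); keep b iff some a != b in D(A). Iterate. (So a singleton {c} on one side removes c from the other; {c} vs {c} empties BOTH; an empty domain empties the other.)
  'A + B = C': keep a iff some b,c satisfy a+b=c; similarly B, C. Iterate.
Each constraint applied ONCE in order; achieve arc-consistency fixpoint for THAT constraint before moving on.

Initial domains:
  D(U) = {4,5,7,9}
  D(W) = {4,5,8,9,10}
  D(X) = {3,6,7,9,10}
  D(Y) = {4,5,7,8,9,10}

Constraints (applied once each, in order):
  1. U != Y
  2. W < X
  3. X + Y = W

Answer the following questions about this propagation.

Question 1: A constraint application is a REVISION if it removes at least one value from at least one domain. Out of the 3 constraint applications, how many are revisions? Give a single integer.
Answer: 2

Derivation:
Constraint 1 (U != Y) on D(U)={4,5,7,9} D(Y)={4,5,7,8,9,10}: no change => not a revision
Constraint 2 (W < X) on D(W)={4,5,8,9,10} D(X)={3,6,7,9,10}: W {4,5,8,9,10}->{4,5,8,9}; X {3,6,7,9,10}->{6,7,9,10} => REVISION
Constraint 3 (X + Y = W) on D(X)={6,7,9,10} D(Y)={4,5,7,8,9,10} D(W)={4,5,8,9}: X {6,7,9,10}->{}; Y {4,5,7,8,9,10}->{}; W {4,5,8,9}->{} => REVISION
Total revisions = 2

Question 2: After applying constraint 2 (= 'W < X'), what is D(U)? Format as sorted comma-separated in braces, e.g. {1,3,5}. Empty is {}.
Answer: {4,5,7,9}

Derivation:
Constraint 1 (U != Y) on D(U)={4,5,7,9} D(Y)={4,5,7,8,9,10}: no change
Constraint 2 (W < X) on D(W)={4,5,8,9,10} D(X)={3,6,7,9,10}: W {4,5,8,9,10}->{4,5,8,9}; X {3,6,7,9,10}->{6,7,9,10}
So after constraint 2: D(U) = {4,5,7,9}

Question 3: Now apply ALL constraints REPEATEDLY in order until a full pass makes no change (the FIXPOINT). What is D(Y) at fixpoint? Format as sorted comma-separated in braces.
Answer: {}

Derivation:
pass 0 (initial): D(Y)={4,5,7,8,9,10}
pass 1: W {4,5,8,9,10}->{}; X {3,6,7,9,10}->{}; Y {4,5,7,8,9,10}->{}
pass 2: U {4,5,7,9}->{}
pass 3: no change
Fixpoint after 3 passes: D(Y) = {}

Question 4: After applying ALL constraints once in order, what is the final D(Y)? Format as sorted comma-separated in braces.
Answer: {}

Derivation:
Constraint 1 (U != Y) on D(U)={4,5,7,9} D(Y)={4,5,7,8,9,10}: no change
Constraint 2 (W < X) on D(W)={4,5,8,9,10} D(X)={3,6,7,9,10}: W {4,5,8,9,10}->{4,5,8,9}; X {3,6,7,9,10}->{6,7,9,10}
Constraint 3 (X + Y = W) on D(X)={6,7,9,10} D(Y)={4,5,7,8,9,10} D(W)={4,5,8,9}: X {6,7,9,10}->{}; Y {4,5,7,8,9,10}->{}; W {4,5,8,9}->{}
So after all 3 constraints: D(Y) = {}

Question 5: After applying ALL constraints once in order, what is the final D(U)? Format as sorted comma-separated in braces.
Constraint 1 (U != Y) on D(U)={4,5,7,9} D(Y)={4,5,7,8,9,10}: no change
Constraint 2 (W < X) on D(W)={4,5,8,9,10} D(X)={3,6,7,9,10}: W {4,5,8,9,10}->{4,5,8,9}; X {3,6,7,9,10}->{6,7,9,10}
Constraint 3 (X + Y = W) on D(X)={6,7,9,10} D(Y)={4,5,7,8,9,10} D(W)={4,5,8,9}: X {6,7,9,10}->{}; Y {4,5,7,8,9,10}->{}; W {4,5,8,9}->{}
So after all 3 constraints: D(U) = {4,5,7,9}

Answer: {4,5,7,9}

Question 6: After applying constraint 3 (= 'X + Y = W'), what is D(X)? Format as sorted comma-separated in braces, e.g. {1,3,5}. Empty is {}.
Constraint 1 (U != Y) on D(U)={4,5,7,9} D(Y)={4,5,7,8,9,10}: no change
Constraint 2 (W < X) on D(W)={4,5,8,9,10} D(X)={3,6,7,9,10}: W {4,5,8,9,10}->{4,5,8,9}; X {3,6,7,9,10}->{6,7,9,10}
Constraint 3 (X + Y = W) on D(X)={6,7,9,10} D(Y)={4,5,7,8,9,10} D(W)={4,5,8,9}: X {6,7,9,10}->{}; Y {4,5,7,8,9,10}->{}; W {4,5,8,9}->{}
So after constraint 3: D(X) = {}

Answer: {}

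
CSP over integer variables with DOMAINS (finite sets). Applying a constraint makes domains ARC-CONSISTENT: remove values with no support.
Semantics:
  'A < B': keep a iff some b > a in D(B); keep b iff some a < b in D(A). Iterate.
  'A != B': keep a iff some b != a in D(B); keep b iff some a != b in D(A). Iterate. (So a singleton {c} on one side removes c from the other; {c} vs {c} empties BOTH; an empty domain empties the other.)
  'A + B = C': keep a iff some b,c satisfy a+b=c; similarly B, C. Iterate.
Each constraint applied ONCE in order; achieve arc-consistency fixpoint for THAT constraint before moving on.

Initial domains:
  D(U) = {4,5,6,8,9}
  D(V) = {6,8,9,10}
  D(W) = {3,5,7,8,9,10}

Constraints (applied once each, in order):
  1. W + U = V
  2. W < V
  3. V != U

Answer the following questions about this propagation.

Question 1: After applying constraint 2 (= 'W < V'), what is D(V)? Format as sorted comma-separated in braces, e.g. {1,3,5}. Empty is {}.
Answer: {8,9,10}

Derivation:
Constraint 1 (W + U = V) on D(W)={3,5,7,8,9,10} D(U)={4,5,6,8,9} D(V)={6,8,9,10}: W {3,5,7,8,9,10}->{3,5}; U {4,5,6,8,9}->{4,5,6}; V {6,8,9,10}->{8,9,10}
Constraint 2 (W < V) on D(W)={3,5} D(V)={8,9,10}: no change
So after constraint 2: D(V) = {8,9,10}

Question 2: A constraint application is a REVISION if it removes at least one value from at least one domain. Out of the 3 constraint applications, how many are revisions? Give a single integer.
Answer: 1

Derivation:
Constraint 1 (W + U = V) on D(W)={3,5,7,8,9,10} D(U)={4,5,6,8,9} D(V)={6,8,9,10}: W {3,5,7,8,9,10}->{3,5}; U {4,5,6,8,9}->{4,5,6}; V {6,8,9,10}->{8,9,10} => REVISION
Constraint 2 (W < V) on D(W)={3,5} D(V)={8,9,10}: no change => not a revision
Constraint 3 (V != U) on D(V)={8,9,10} D(U)={4,5,6}: no change => not a revision
Total revisions = 1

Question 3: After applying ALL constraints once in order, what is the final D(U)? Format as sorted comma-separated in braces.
Constraint 1 (W + U = V) on D(W)={3,5,7,8,9,10} D(U)={4,5,6,8,9} D(V)={6,8,9,10}: W {3,5,7,8,9,10}->{3,5}; U {4,5,6,8,9}->{4,5,6}; V {6,8,9,10}->{8,9,10}
Constraint 2 (W < V) on D(W)={3,5} D(V)={8,9,10}: no change
Constraint 3 (V != U) on D(V)={8,9,10} D(U)={4,5,6}: no change
So after all 3 constraints: D(U) = {4,5,6}

Answer: {4,5,6}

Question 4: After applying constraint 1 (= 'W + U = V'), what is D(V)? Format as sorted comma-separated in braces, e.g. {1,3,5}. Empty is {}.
Constraint 1 (W + U = V) on D(W)={3,5,7,8,9,10} D(U)={4,5,6,8,9} D(V)={6,8,9,10}: W {3,5,7,8,9,10}->{3,5}; U {4,5,6,8,9}->{4,5,6}; V {6,8,9,10}->{8,9,10}
So after constraint 1: D(V) = {8,9,10}

Answer: {8,9,10}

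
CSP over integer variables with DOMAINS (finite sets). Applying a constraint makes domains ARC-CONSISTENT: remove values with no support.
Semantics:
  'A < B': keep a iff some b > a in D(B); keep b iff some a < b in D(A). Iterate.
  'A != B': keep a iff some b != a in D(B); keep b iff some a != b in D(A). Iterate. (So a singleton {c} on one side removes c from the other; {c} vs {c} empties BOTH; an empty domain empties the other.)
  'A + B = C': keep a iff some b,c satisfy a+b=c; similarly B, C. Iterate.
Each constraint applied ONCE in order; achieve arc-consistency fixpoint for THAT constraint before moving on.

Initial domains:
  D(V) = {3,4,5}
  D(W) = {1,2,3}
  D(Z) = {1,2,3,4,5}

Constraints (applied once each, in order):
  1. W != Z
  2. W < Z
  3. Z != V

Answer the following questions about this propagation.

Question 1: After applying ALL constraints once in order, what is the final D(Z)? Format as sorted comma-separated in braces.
Constraint 1 (W != Z) on D(W)={1,2,3} D(Z)={1,2,3,4,5}: no change
Constraint 2 (W < Z) on D(W)={1,2,3} D(Z)={1,2,3,4,5}: Z {1,2,3,4,5}->{2,3,4,5}
Constraint 3 (Z != V) on D(Z)={2,3,4,5} D(V)={3,4,5}: no change
So after all 3 constraints: D(Z) = {2,3,4,5}

Answer: {2,3,4,5}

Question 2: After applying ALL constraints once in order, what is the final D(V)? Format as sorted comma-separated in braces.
Answer: {3,4,5}

Derivation:
Constraint 1 (W != Z) on D(W)={1,2,3} D(Z)={1,2,3,4,5}: no change
Constraint 2 (W < Z) on D(W)={1,2,3} D(Z)={1,2,3,4,5}: Z {1,2,3,4,5}->{2,3,4,5}
Constraint 3 (Z != V) on D(Z)={2,3,4,5} D(V)={3,4,5}: no change
So after all 3 constraints: D(V) = {3,4,5}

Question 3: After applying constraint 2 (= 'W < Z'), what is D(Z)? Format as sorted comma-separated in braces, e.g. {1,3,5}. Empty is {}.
Constraint 1 (W != Z) on D(W)={1,2,3} D(Z)={1,2,3,4,5}: no change
Constraint 2 (W < Z) on D(W)={1,2,3} D(Z)={1,2,3,4,5}: Z {1,2,3,4,5}->{2,3,4,5}
So after constraint 2: D(Z) = {2,3,4,5}

Answer: {2,3,4,5}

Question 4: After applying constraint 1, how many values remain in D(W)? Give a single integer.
Constraint 1 (W != Z) on D(W)={1,2,3} D(Z)={1,2,3,4,5}: no change
So after constraint 1: D(W)={1,2,3}, size = 3

Answer: 3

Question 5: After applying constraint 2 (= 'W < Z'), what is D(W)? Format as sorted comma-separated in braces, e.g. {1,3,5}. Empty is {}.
Answer: {1,2,3}

Derivation:
Constraint 1 (W != Z) on D(W)={1,2,3} D(Z)={1,2,3,4,5}: no change
Constraint 2 (W < Z) on D(W)={1,2,3} D(Z)={1,2,3,4,5}: Z {1,2,3,4,5}->{2,3,4,5}
So after constraint 2: D(W) = {1,2,3}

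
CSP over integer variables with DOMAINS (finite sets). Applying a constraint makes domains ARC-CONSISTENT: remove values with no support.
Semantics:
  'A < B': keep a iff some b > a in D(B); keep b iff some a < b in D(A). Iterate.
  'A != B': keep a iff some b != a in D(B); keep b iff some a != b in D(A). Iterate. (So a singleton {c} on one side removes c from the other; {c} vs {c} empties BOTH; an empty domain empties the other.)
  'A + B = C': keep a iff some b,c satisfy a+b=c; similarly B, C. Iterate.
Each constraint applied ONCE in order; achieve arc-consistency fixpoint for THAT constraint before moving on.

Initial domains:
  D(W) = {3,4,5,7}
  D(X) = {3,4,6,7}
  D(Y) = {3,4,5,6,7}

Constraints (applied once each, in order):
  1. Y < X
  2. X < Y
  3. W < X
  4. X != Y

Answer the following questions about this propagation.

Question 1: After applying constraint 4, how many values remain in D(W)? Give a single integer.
Constraint 1 (Y < X) on D(Y)={3,4,5,6,7} D(X)={3,4,6,7}: Y {3,4,5,6,7}->{3,4,5,6}; X {3,4,6,7}->{4,6,7}
Constraint 2 (X < Y) on D(X)={4,6,7} D(Y)={3,4,5,6}: X {4,6,7}->{4}; Y {3,4,5,6}->{5,6}
Constraint 3 (W < X) on D(W)={3,4,5,7} D(X)={4}: W {3,4,5,7}->{3}
Constraint 4 (X != Y) on D(X)={4} D(Y)={5,6}: no change
So after constraint 4: D(W)={3}, size = 1

Answer: 1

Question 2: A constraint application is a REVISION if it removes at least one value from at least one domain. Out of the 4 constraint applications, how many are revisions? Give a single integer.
Constraint 1 (Y < X) on D(Y)={3,4,5,6,7} D(X)={3,4,6,7}: Y {3,4,5,6,7}->{3,4,5,6}; X {3,4,6,7}->{4,6,7} => REVISION
Constraint 2 (X < Y) on D(X)={4,6,7} D(Y)={3,4,5,6}: X {4,6,7}->{4}; Y {3,4,5,6}->{5,6} => REVISION
Constraint 3 (W < X) on D(W)={3,4,5,7} D(X)={4}: W {3,4,5,7}->{3} => REVISION
Constraint 4 (X != Y) on D(X)={4} D(Y)={5,6}: no change => not a revision
Total revisions = 3

Answer: 3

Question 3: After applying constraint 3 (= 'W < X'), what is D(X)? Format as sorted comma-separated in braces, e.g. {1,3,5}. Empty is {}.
Constraint 1 (Y < X) on D(Y)={3,4,5,6,7} D(X)={3,4,6,7}: Y {3,4,5,6,7}->{3,4,5,6}; X {3,4,6,7}->{4,6,7}
Constraint 2 (X < Y) on D(X)={4,6,7} D(Y)={3,4,5,6}: X {4,6,7}->{4}; Y {3,4,5,6}->{5,6}
Constraint 3 (W < X) on D(W)={3,4,5,7} D(X)={4}: W {3,4,5,7}->{3}
So after constraint 3: D(X) = {4}

Answer: {4}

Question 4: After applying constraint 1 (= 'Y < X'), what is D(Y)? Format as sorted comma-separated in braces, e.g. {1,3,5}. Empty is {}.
Answer: {3,4,5,6}

Derivation:
Constraint 1 (Y < X) on D(Y)={3,4,5,6,7} D(X)={3,4,6,7}: Y {3,4,5,6,7}->{3,4,5,6}; X {3,4,6,7}->{4,6,7}
So after constraint 1: D(Y) = {3,4,5,6}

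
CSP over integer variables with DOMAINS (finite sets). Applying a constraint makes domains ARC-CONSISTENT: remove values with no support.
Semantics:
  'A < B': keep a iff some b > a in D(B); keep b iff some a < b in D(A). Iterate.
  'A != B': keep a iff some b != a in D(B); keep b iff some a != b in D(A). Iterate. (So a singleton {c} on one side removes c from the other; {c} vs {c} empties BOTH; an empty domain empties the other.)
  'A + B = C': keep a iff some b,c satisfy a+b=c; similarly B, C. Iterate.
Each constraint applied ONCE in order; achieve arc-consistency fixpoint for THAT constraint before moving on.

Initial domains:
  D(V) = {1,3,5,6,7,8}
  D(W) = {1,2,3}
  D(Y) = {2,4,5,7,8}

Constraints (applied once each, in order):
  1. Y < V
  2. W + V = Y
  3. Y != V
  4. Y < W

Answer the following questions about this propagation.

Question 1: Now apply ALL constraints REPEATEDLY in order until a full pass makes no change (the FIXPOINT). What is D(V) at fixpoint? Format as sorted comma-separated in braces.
pass 0 (initial): D(V)={1,3,5,6,7,8}
pass 1: V {1,3,5,6,7,8}->{3,5,6}; W {1,2,3}->{}; Y {2,4,5,7,8}->{}
pass 2: V {3,5,6}->{}
pass 3: no change
Fixpoint after 3 passes: D(V) = {}

Answer: {}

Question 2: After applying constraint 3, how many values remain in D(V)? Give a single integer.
Answer: 3

Derivation:
Constraint 1 (Y < V) on D(Y)={2,4,5,7,8} D(V)={1,3,5,6,7,8}: Y {2,4,5,7,8}->{2,4,5,7}; V {1,3,5,6,7,8}->{3,5,6,7,8}
Constraint 2 (W + V = Y) on D(W)={1,2,3} D(V)={3,5,6,7,8} D(Y)={2,4,5,7}: W {1,2,3}->{1,2}; V {3,5,6,7,8}->{3,5,6}; Y {2,4,5,7}->{4,5,7}
Constraint 3 (Y != V) on D(Y)={4,5,7} D(V)={3,5,6}: no change
So after constraint 3: D(V)={3,5,6}, size = 3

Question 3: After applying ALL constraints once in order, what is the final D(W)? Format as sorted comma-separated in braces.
Constraint 1 (Y < V) on D(Y)={2,4,5,7,8} D(V)={1,3,5,6,7,8}: Y {2,4,5,7,8}->{2,4,5,7}; V {1,3,5,6,7,8}->{3,5,6,7,8}
Constraint 2 (W + V = Y) on D(W)={1,2,3} D(V)={3,5,6,7,8} D(Y)={2,4,5,7}: W {1,2,3}->{1,2}; V {3,5,6,7,8}->{3,5,6}; Y {2,4,5,7}->{4,5,7}
Constraint 3 (Y != V) on D(Y)={4,5,7} D(V)={3,5,6}: no change
Constraint 4 (Y < W) on D(Y)={4,5,7} D(W)={1,2}: Y {4,5,7}->{}; W {1,2}->{}
So after all 4 constraints: D(W) = {}

Answer: {}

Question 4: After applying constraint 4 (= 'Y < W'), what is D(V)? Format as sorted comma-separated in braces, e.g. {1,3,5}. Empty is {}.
Answer: {3,5,6}

Derivation:
Constraint 1 (Y < V) on D(Y)={2,4,5,7,8} D(V)={1,3,5,6,7,8}: Y {2,4,5,7,8}->{2,4,5,7}; V {1,3,5,6,7,8}->{3,5,6,7,8}
Constraint 2 (W + V = Y) on D(W)={1,2,3} D(V)={3,5,6,7,8} D(Y)={2,4,5,7}: W {1,2,3}->{1,2}; V {3,5,6,7,8}->{3,5,6}; Y {2,4,5,7}->{4,5,7}
Constraint 3 (Y != V) on D(Y)={4,5,7} D(V)={3,5,6}: no change
Constraint 4 (Y < W) on D(Y)={4,5,7} D(W)={1,2}: Y {4,5,7}->{}; W {1,2}->{}
So after constraint 4: D(V) = {3,5,6}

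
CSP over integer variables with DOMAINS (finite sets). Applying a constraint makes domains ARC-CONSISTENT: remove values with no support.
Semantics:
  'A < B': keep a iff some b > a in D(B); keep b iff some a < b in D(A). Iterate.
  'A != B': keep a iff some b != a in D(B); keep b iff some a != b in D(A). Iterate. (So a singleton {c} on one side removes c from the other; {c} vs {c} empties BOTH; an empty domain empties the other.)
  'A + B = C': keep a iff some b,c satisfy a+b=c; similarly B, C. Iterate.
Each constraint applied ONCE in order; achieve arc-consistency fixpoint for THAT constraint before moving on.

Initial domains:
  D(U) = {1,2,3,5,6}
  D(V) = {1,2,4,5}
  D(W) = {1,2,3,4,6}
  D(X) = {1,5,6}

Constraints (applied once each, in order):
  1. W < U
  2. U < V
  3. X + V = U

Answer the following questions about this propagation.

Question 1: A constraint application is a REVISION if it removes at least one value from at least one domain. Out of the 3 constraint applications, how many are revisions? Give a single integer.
Constraint 1 (W < U) on D(W)={1,2,3,4,6} D(U)={1,2,3,5,6}: W {1,2,3,4,6}->{1,2,3,4}; U {1,2,3,5,6}->{2,3,5,6} => REVISION
Constraint 2 (U < V) on D(U)={2,3,5,6} D(V)={1,2,4,5}: U {2,3,5,6}->{2,3}; V {1,2,4,5}->{4,5} => REVISION
Constraint 3 (X + V = U) on D(X)={1,5,6} D(V)={4,5} D(U)={2,3}: X {1,5,6}->{}; V {4,5}->{}; U {2,3}->{} => REVISION
Total revisions = 3

Answer: 3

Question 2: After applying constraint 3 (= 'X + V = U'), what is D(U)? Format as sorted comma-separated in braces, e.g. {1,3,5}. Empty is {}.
Constraint 1 (W < U) on D(W)={1,2,3,4,6} D(U)={1,2,3,5,6}: W {1,2,3,4,6}->{1,2,3,4}; U {1,2,3,5,6}->{2,3,5,6}
Constraint 2 (U < V) on D(U)={2,3,5,6} D(V)={1,2,4,5}: U {2,3,5,6}->{2,3}; V {1,2,4,5}->{4,5}
Constraint 3 (X + V = U) on D(X)={1,5,6} D(V)={4,5} D(U)={2,3}: X {1,5,6}->{}; V {4,5}->{}; U {2,3}->{}
So after constraint 3: D(U) = {}

Answer: {}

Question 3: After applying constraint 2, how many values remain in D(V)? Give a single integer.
Answer: 2

Derivation:
Constraint 1 (W < U) on D(W)={1,2,3,4,6} D(U)={1,2,3,5,6}: W {1,2,3,4,6}->{1,2,3,4}; U {1,2,3,5,6}->{2,3,5,6}
Constraint 2 (U < V) on D(U)={2,3,5,6} D(V)={1,2,4,5}: U {2,3,5,6}->{2,3}; V {1,2,4,5}->{4,5}
So after constraint 2: D(V)={4,5}, size = 2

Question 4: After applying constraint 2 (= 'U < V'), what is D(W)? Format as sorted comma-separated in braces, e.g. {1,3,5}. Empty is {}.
Answer: {1,2,3,4}

Derivation:
Constraint 1 (W < U) on D(W)={1,2,3,4,6} D(U)={1,2,3,5,6}: W {1,2,3,4,6}->{1,2,3,4}; U {1,2,3,5,6}->{2,3,5,6}
Constraint 2 (U < V) on D(U)={2,3,5,6} D(V)={1,2,4,5}: U {2,3,5,6}->{2,3}; V {1,2,4,5}->{4,5}
So after constraint 2: D(W) = {1,2,3,4}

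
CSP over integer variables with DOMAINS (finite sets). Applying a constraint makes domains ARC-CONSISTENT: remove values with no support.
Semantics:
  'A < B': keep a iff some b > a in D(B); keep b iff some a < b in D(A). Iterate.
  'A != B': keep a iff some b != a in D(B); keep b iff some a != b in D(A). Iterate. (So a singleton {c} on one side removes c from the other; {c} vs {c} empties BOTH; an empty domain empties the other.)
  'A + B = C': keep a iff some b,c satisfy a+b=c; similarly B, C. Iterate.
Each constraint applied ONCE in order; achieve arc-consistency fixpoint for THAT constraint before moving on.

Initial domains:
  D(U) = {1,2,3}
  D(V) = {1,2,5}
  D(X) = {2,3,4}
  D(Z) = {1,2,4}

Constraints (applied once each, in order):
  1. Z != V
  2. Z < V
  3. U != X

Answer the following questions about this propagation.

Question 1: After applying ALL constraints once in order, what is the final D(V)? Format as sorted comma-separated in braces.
Constraint 1 (Z != V) on D(Z)={1,2,4} D(V)={1,2,5}: no change
Constraint 2 (Z < V) on D(Z)={1,2,4} D(V)={1,2,5}: V {1,2,5}->{2,5}
Constraint 3 (U != X) on D(U)={1,2,3} D(X)={2,3,4}: no change
So after all 3 constraints: D(V) = {2,5}

Answer: {2,5}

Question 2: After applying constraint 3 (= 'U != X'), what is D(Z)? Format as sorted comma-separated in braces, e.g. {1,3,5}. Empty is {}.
Constraint 1 (Z != V) on D(Z)={1,2,4} D(V)={1,2,5}: no change
Constraint 2 (Z < V) on D(Z)={1,2,4} D(V)={1,2,5}: V {1,2,5}->{2,5}
Constraint 3 (U != X) on D(U)={1,2,3} D(X)={2,3,4}: no change
So after constraint 3: D(Z) = {1,2,4}

Answer: {1,2,4}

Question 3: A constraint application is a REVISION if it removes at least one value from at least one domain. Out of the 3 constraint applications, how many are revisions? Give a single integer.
Answer: 1

Derivation:
Constraint 1 (Z != V) on D(Z)={1,2,4} D(V)={1,2,5}: no change => not a revision
Constraint 2 (Z < V) on D(Z)={1,2,4} D(V)={1,2,5}: V {1,2,5}->{2,5} => REVISION
Constraint 3 (U != X) on D(U)={1,2,3} D(X)={2,3,4}: no change => not a revision
Total revisions = 1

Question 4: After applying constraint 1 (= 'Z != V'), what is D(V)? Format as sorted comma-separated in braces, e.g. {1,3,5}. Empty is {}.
Answer: {1,2,5}

Derivation:
Constraint 1 (Z != V) on D(Z)={1,2,4} D(V)={1,2,5}: no change
So after constraint 1: D(V) = {1,2,5}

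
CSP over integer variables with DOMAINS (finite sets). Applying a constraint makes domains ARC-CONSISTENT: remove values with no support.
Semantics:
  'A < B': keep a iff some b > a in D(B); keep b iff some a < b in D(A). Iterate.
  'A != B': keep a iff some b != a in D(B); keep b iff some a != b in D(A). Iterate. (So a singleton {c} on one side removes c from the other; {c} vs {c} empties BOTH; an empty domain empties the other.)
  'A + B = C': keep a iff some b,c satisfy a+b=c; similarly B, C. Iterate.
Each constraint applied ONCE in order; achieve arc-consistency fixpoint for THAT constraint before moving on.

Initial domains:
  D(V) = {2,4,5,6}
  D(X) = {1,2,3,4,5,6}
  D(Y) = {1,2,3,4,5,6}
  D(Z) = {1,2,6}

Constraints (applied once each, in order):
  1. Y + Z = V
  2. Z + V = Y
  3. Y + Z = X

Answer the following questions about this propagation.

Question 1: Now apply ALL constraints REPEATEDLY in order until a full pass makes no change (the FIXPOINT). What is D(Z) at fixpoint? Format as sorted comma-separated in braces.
pass 0 (initial): D(Z)={1,2,6}
pass 1: V {2,4,5,6}->{2,4}; X {1,2,3,4,5,6}->{4,5,6}; Y {1,2,3,4,5,6}->{3,4,5}; Z {1,2,6}->{1,2}
pass 2: V {2,4}->{}; X {4,5,6}->{}; Y {3,4,5}->{}; Z {1,2}->{}
pass 3: no change
Fixpoint after 3 passes: D(Z) = {}

Answer: {}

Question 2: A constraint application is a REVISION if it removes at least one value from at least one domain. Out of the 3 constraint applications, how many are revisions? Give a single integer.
Constraint 1 (Y + Z = V) on D(Y)={1,2,3,4,5,6} D(Z)={1,2,6} D(V)={2,4,5,6}: Y {1,2,3,4,5,6}->{1,2,3,4,5}; Z {1,2,6}->{1,2} => REVISION
Constraint 2 (Z + V = Y) on D(Z)={1,2} D(V)={2,4,5,6} D(Y)={1,2,3,4,5}: V {2,4,5,6}->{2,4}; Y {1,2,3,4,5}->{3,4,5} => REVISION
Constraint 3 (Y + Z = X) on D(Y)={3,4,5} D(Z)={1,2} D(X)={1,2,3,4,5,6}: X {1,2,3,4,5,6}->{4,5,6} => REVISION
Total revisions = 3

Answer: 3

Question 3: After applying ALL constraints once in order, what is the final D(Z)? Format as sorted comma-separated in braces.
Answer: {1,2}

Derivation:
Constraint 1 (Y + Z = V) on D(Y)={1,2,3,4,5,6} D(Z)={1,2,6} D(V)={2,4,5,6}: Y {1,2,3,4,5,6}->{1,2,3,4,5}; Z {1,2,6}->{1,2}
Constraint 2 (Z + V = Y) on D(Z)={1,2} D(V)={2,4,5,6} D(Y)={1,2,3,4,5}: V {2,4,5,6}->{2,4}; Y {1,2,3,4,5}->{3,4,5}
Constraint 3 (Y + Z = X) on D(Y)={3,4,5} D(Z)={1,2} D(X)={1,2,3,4,5,6}: X {1,2,3,4,5,6}->{4,5,6}
So after all 3 constraints: D(Z) = {1,2}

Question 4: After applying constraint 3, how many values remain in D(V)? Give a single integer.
Answer: 2

Derivation:
Constraint 1 (Y + Z = V) on D(Y)={1,2,3,4,5,6} D(Z)={1,2,6} D(V)={2,4,5,6}: Y {1,2,3,4,5,6}->{1,2,3,4,5}; Z {1,2,6}->{1,2}
Constraint 2 (Z + V = Y) on D(Z)={1,2} D(V)={2,4,5,6} D(Y)={1,2,3,4,5}: V {2,4,5,6}->{2,4}; Y {1,2,3,4,5}->{3,4,5}
Constraint 3 (Y + Z = X) on D(Y)={3,4,5} D(Z)={1,2} D(X)={1,2,3,4,5,6}: X {1,2,3,4,5,6}->{4,5,6}
So after constraint 3: D(V)={2,4}, size = 2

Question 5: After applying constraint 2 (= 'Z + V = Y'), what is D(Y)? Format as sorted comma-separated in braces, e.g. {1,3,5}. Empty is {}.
Answer: {3,4,5}

Derivation:
Constraint 1 (Y + Z = V) on D(Y)={1,2,3,4,5,6} D(Z)={1,2,6} D(V)={2,4,5,6}: Y {1,2,3,4,5,6}->{1,2,3,4,5}; Z {1,2,6}->{1,2}
Constraint 2 (Z + V = Y) on D(Z)={1,2} D(V)={2,4,5,6} D(Y)={1,2,3,4,5}: V {2,4,5,6}->{2,4}; Y {1,2,3,4,5}->{3,4,5}
So after constraint 2: D(Y) = {3,4,5}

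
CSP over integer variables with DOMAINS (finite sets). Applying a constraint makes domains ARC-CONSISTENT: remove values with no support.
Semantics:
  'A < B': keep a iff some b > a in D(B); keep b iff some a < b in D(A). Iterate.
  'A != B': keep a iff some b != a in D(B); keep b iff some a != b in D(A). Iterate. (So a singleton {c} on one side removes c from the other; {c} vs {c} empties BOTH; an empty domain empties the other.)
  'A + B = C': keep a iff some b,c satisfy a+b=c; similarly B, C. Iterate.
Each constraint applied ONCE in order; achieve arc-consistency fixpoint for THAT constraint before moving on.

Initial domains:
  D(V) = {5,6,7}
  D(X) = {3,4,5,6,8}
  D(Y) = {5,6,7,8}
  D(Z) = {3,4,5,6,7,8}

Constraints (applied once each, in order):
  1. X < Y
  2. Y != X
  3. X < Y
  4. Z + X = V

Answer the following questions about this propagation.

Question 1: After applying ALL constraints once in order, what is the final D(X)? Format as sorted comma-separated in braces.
Answer: {3,4}

Derivation:
Constraint 1 (X < Y) on D(X)={3,4,5,6,8} D(Y)={5,6,7,8}: X {3,4,5,6,8}->{3,4,5,6}
Constraint 2 (Y != X) on D(Y)={5,6,7,8} D(X)={3,4,5,6}: no change
Constraint 3 (X < Y) on D(X)={3,4,5,6} D(Y)={5,6,7,8}: no change
Constraint 4 (Z + X = V) on D(Z)={3,4,5,6,7,8} D(X)={3,4,5,6} D(V)={5,6,7}: Z {3,4,5,6,7,8}->{3,4}; X {3,4,5,6}->{3,4}; V {5,6,7}->{6,7}
So after all 4 constraints: D(X) = {3,4}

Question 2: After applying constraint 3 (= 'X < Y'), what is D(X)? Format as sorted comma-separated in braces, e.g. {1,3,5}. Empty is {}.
Answer: {3,4,5,6}

Derivation:
Constraint 1 (X < Y) on D(X)={3,4,5,6,8} D(Y)={5,6,7,8}: X {3,4,5,6,8}->{3,4,5,6}
Constraint 2 (Y != X) on D(Y)={5,6,7,8} D(X)={3,4,5,6}: no change
Constraint 3 (X < Y) on D(X)={3,4,5,6} D(Y)={5,6,7,8}: no change
So after constraint 3: D(X) = {3,4,5,6}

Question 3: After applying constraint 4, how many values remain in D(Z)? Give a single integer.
Constraint 1 (X < Y) on D(X)={3,4,5,6,8} D(Y)={5,6,7,8}: X {3,4,5,6,8}->{3,4,5,6}
Constraint 2 (Y != X) on D(Y)={5,6,7,8} D(X)={3,4,5,6}: no change
Constraint 3 (X < Y) on D(X)={3,4,5,6} D(Y)={5,6,7,8}: no change
Constraint 4 (Z + X = V) on D(Z)={3,4,5,6,7,8} D(X)={3,4,5,6} D(V)={5,6,7}: Z {3,4,5,6,7,8}->{3,4}; X {3,4,5,6}->{3,4}; V {5,6,7}->{6,7}
So after constraint 4: D(Z)={3,4}, size = 2

Answer: 2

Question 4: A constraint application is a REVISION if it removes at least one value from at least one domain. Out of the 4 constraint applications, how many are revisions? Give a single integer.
Answer: 2

Derivation:
Constraint 1 (X < Y) on D(X)={3,4,5,6,8} D(Y)={5,6,7,8}: X {3,4,5,6,8}->{3,4,5,6} => REVISION
Constraint 2 (Y != X) on D(Y)={5,6,7,8} D(X)={3,4,5,6}: no change => not a revision
Constraint 3 (X < Y) on D(X)={3,4,5,6} D(Y)={5,6,7,8}: no change => not a revision
Constraint 4 (Z + X = V) on D(Z)={3,4,5,6,7,8} D(X)={3,4,5,6} D(V)={5,6,7}: Z {3,4,5,6,7,8}->{3,4}; X {3,4,5,6}->{3,4}; V {5,6,7}->{6,7} => REVISION
Total revisions = 2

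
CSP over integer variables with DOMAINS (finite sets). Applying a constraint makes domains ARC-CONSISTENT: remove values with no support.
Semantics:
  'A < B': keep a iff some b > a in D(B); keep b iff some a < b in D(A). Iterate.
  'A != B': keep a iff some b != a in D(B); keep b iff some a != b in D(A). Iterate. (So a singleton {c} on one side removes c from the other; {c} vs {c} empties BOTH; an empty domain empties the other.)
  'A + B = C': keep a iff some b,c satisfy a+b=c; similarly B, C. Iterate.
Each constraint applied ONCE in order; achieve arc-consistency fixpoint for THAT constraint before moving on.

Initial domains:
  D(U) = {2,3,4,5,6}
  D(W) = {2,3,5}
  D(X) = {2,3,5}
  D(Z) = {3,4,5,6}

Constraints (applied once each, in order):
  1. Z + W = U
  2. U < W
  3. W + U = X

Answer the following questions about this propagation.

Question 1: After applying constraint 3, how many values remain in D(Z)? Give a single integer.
Constraint 1 (Z + W = U) on D(Z)={3,4,5,6} D(W)={2,3,5} D(U)={2,3,4,5,6}: Z {3,4,5,6}->{3,4}; W {2,3,5}->{2,3}; U {2,3,4,5,6}->{5,6}
Constraint 2 (U < W) on D(U)={5,6} D(W)={2,3}: U {5,6}->{}; W {2,3}->{}
Constraint 3 (W + U = X) on D(W)={} D(U)={} D(X)={2,3,5}: X {2,3,5}->{}
So after constraint 3: D(Z)={3,4}, size = 2

Answer: 2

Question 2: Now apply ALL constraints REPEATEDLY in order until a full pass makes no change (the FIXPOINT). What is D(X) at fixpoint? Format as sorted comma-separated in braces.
pass 0 (initial): D(X)={2,3,5}
pass 1: U {2,3,4,5,6}->{}; W {2,3,5}->{}; X {2,3,5}->{}; Z {3,4,5,6}->{3,4}
pass 2: Z {3,4}->{}
pass 3: no change
Fixpoint after 3 passes: D(X) = {}

Answer: {}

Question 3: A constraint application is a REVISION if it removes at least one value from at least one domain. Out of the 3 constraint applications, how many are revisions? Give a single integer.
Answer: 3

Derivation:
Constraint 1 (Z + W = U) on D(Z)={3,4,5,6} D(W)={2,3,5} D(U)={2,3,4,5,6}: Z {3,4,5,6}->{3,4}; W {2,3,5}->{2,3}; U {2,3,4,5,6}->{5,6} => REVISION
Constraint 2 (U < W) on D(U)={5,6} D(W)={2,3}: U {5,6}->{}; W {2,3}->{} => REVISION
Constraint 3 (W + U = X) on D(W)={} D(U)={} D(X)={2,3,5}: X {2,3,5}->{} => REVISION
Total revisions = 3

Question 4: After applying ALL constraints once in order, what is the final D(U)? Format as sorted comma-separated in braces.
Answer: {}

Derivation:
Constraint 1 (Z + W = U) on D(Z)={3,4,5,6} D(W)={2,3,5} D(U)={2,3,4,5,6}: Z {3,4,5,6}->{3,4}; W {2,3,5}->{2,3}; U {2,3,4,5,6}->{5,6}
Constraint 2 (U < W) on D(U)={5,6} D(W)={2,3}: U {5,6}->{}; W {2,3}->{}
Constraint 3 (W + U = X) on D(W)={} D(U)={} D(X)={2,3,5}: X {2,3,5}->{}
So after all 3 constraints: D(U) = {}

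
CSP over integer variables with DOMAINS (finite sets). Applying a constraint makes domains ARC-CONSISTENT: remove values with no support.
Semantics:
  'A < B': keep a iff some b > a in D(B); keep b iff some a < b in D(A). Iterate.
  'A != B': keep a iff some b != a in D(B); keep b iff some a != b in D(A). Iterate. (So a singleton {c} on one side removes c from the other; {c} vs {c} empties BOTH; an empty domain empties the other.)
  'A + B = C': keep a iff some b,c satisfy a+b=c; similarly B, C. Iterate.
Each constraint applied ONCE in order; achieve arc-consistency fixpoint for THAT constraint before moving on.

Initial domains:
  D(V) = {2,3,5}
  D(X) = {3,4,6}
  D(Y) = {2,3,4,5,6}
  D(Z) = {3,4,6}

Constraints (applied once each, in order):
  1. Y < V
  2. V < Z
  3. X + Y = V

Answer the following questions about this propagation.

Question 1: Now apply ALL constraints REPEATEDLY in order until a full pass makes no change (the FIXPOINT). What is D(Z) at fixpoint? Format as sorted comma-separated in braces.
pass 0 (initial): D(Z)={3,4,6}
pass 1: V {2,3,5}->{5}; X {3,4,6}->{3}; Y {2,3,4,5,6}->{2}; Z {3,4,6}->{4,6}
pass 2: Z {4,6}->{6}
pass 3: no change
Fixpoint after 3 passes: D(Z) = {6}

Answer: {6}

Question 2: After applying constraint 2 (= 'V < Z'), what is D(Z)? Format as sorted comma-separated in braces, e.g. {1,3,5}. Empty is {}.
Answer: {4,6}

Derivation:
Constraint 1 (Y < V) on D(Y)={2,3,4,5,6} D(V)={2,3,5}: Y {2,3,4,5,6}->{2,3,4}; V {2,3,5}->{3,5}
Constraint 2 (V < Z) on D(V)={3,5} D(Z)={3,4,6}: Z {3,4,6}->{4,6}
So after constraint 2: D(Z) = {4,6}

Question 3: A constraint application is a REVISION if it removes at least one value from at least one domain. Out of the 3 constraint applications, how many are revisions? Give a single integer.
Answer: 3

Derivation:
Constraint 1 (Y < V) on D(Y)={2,3,4,5,6} D(V)={2,3,5}: Y {2,3,4,5,6}->{2,3,4}; V {2,3,5}->{3,5} => REVISION
Constraint 2 (V < Z) on D(V)={3,5} D(Z)={3,4,6}: Z {3,4,6}->{4,6} => REVISION
Constraint 3 (X + Y = V) on D(X)={3,4,6} D(Y)={2,3,4} D(V)={3,5}: X {3,4,6}->{3}; Y {2,3,4}->{2}; V {3,5}->{5} => REVISION
Total revisions = 3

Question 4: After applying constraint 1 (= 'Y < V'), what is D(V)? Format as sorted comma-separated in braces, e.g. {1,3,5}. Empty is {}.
Answer: {3,5}

Derivation:
Constraint 1 (Y < V) on D(Y)={2,3,4,5,6} D(V)={2,3,5}: Y {2,3,4,5,6}->{2,3,4}; V {2,3,5}->{3,5}
So after constraint 1: D(V) = {3,5}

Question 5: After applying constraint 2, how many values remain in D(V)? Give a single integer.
Answer: 2

Derivation:
Constraint 1 (Y < V) on D(Y)={2,3,4,5,6} D(V)={2,3,5}: Y {2,3,4,5,6}->{2,3,4}; V {2,3,5}->{3,5}
Constraint 2 (V < Z) on D(V)={3,5} D(Z)={3,4,6}: Z {3,4,6}->{4,6}
So after constraint 2: D(V)={3,5}, size = 2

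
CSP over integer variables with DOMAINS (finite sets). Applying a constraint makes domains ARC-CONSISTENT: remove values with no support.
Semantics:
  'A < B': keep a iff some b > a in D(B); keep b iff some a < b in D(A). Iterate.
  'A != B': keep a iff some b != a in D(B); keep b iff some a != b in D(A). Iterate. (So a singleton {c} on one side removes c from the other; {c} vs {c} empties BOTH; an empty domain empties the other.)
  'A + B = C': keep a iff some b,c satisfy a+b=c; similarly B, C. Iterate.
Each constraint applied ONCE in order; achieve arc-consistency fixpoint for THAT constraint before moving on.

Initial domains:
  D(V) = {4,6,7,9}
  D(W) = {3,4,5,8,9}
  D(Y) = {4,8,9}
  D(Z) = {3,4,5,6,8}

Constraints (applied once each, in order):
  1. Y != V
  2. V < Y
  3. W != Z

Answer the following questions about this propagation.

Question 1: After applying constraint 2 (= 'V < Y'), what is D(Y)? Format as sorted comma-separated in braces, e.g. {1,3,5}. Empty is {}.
Answer: {8,9}

Derivation:
Constraint 1 (Y != V) on D(Y)={4,8,9} D(V)={4,6,7,9}: no change
Constraint 2 (V < Y) on D(V)={4,6,7,9} D(Y)={4,8,9}: V {4,6,7,9}->{4,6,7}; Y {4,8,9}->{8,9}
So after constraint 2: D(Y) = {8,9}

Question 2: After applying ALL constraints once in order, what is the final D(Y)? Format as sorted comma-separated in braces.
Constraint 1 (Y != V) on D(Y)={4,8,9} D(V)={4,6,7,9}: no change
Constraint 2 (V < Y) on D(V)={4,6,7,9} D(Y)={4,8,9}: V {4,6,7,9}->{4,6,7}; Y {4,8,9}->{8,9}
Constraint 3 (W != Z) on D(W)={3,4,5,8,9} D(Z)={3,4,5,6,8}: no change
So after all 3 constraints: D(Y) = {8,9}

Answer: {8,9}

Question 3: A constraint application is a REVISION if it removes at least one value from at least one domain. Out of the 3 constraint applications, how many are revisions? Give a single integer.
Constraint 1 (Y != V) on D(Y)={4,8,9} D(V)={4,6,7,9}: no change => not a revision
Constraint 2 (V < Y) on D(V)={4,6,7,9} D(Y)={4,8,9}: V {4,6,7,9}->{4,6,7}; Y {4,8,9}->{8,9} => REVISION
Constraint 3 (W != Z) on D(W)={3,4,5,8,9} D(Z)={3,4,5,6,8}: no change => not a revision
Total revisions = 1

Answer: 1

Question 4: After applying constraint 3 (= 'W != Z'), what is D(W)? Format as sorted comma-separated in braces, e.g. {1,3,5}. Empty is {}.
Constraint 1 (Y != V) on D(Y)={4,8,9} D(V)={4,6,7,9}: no change
Constraint 2 (V < Y) on D(V)={4,6,7,9} D(Y)={4,8,9}: V {4,6,7,9}->{4,6,7}; Y {4,8,9}->{8,9}
Constraint 3 (W != Z) on D(W)={3,4,5,8,9} D(Z)={3,4,5,6,8}: no change
So after constraint 3: D(W) = {3,4,5,8,9}

Answer: {3,4,5,8,9}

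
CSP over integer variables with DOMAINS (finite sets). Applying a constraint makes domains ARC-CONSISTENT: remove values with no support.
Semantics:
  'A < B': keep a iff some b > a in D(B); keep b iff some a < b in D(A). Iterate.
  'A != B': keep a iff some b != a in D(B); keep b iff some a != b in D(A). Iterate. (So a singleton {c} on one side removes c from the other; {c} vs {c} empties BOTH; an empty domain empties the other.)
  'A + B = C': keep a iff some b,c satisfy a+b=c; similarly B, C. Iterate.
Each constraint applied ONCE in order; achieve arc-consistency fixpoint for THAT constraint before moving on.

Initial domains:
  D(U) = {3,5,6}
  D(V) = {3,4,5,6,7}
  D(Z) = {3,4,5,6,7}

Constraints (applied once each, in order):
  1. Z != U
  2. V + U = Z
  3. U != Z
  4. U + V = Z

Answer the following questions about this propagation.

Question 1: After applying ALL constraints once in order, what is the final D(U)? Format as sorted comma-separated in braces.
Constraint 1 (Z != U) on D(Z)={3,4,5,6,7} D(U)={3,5,6}: no change
Constraint 2 (V + U = Z) on D(V)={3,4,5,6,7} D(U)={3,5,6} D(Z)={3,4,5,6,7}: V {3,4,5,6,7}->{3,4}; U {3,5,6}->{3}; Z {3,4,5,6,7}->{6,7}
Constraint 3 (U != Z) on D(U)={3} D(Z)={6,7}: no change
Constraint 4 (U + V = Z) on D(U)={3} D(V)={3,4} D(Z)={6,7}: no change
So after all 4 constraints: D(U) = {3}

Answer: {3}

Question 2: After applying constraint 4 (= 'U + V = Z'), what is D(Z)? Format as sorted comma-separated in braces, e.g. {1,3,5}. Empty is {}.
Answer: {6,7}

Derivation:
Constraint 1 (Z != U) on D(Z)={3,4,5,6,7} D(U)={3,5,6}: no change
Constraint 2 (V + U = Z) on D(V)={3,4,5,6,7} D(U)={3,5,6} D(Z)={3,4,5,6,7}: V {3,4,5,6,7}->{3,4}; U {3,5,6}->{3}; Z {3,4,5,6,7}->{6,7}
Constraint 3 (U != Z) on D(U)={3} D(Z)={6,7}: no change
Constraint 4 (U + V = Z) on D(U)={3} D(V)={3,4} D(Z)={6,7}: no change
So after constraint 4: D(Z) = {6,7}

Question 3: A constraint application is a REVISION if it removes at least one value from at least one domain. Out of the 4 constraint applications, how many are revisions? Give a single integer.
Constraint 1 (Z != U) on D(Z)={3,4,5,6,7} D(U)={3,5,6}: no change => not a revision
Constraint 2 (V + U = Z) on D(V)={3,4,5,6,7} D(U)={3,5,6} D(Z)={3,4,5,6,7}: V {3,4,5,6,7}->{3,4}; U {3,5,6}->{3}; Z {3,4,5,6,7}->{6,7} => REVISION
Constraint 3 (U != Z) on D(U)={3} D(Z)={6,7}: no change => not a revision
Constraint 4 (U + V = Z) on D(U)={3} D(V)={3,4} D(Z)={6,7}: no change => not a revision
Total revisions = 1

Answer: 1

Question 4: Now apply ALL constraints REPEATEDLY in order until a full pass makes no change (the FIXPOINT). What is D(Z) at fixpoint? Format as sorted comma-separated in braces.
Answer: {6,7}

Derivation:
pass 0 (initial): D(Z)={3,4,5,6,7}
pass 1: U {3,5,6}->{3}; V {3,4,5,6,7}->{3,4}; Z {3,4,5,6,7}->{6,7}
pass 2: no change
Fixpoint after 2 passes: D(Z) = {6,7}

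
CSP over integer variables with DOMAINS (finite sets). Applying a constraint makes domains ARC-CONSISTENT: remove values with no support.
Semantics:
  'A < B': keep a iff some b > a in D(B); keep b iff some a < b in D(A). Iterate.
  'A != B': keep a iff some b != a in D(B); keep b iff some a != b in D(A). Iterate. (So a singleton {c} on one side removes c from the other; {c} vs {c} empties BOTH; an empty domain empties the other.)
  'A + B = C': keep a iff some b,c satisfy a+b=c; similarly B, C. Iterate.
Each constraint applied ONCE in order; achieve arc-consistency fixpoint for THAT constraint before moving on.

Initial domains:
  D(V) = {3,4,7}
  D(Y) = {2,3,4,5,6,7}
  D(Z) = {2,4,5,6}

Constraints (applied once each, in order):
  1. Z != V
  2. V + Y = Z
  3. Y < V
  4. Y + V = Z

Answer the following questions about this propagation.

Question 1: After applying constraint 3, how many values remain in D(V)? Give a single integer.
Answer: 2

Derivation:
Constraint 1 (Z != V) on D(Z)={2,4,5,6} D(V)={3,4,7}: no change
Constraint 2 (V + Y = Z) on D(V)={3,4,7} D(Y)={2,3,4,5,6,7} D(Z)={2,4,5,6}: V {3,4,7}->{3,4}; Y {2,3,4,5,6,7}->{2,3}; Z {2,4,5,6}->{5,6}
Constraint 3 (Y < V) on D(Y)={2,3} D(V)={3,4}: no change
So after constraint 3: D(V)={3,4}, size = 2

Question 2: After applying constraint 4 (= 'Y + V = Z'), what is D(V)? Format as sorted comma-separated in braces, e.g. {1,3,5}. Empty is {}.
Answer: {3,4}

Derivation:
Constraint 1 (Z != V) on D(Z)={2,4,5,6} D(V)={3,4,7}: no change
Constraint 2 (V + Y = Z) on D(V)={3,4,7} D(Y)={2,3,4,5,6,7} D(Z)={2,4,5,6}: V {3,4,7}->{3,4}; Y {2,3,4,5,6,7}->{2,3}; Z {2,4,5,6}->{5,6}
Constraint 3 (Y < V) on D(Y)={2,3} D(V)={3,4}: no change
Constraint 4 (Y + V = Z) on D(Y)={2,3} D(V)={3,4} D(Z)={5,6}: no change
So after constraint 4: D(V) = {3,4}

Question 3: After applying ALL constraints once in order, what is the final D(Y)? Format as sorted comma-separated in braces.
Answer: {2,3}

Derivation:
Constraint 1 (Z != V) on D(Z)={2,4,5,6} D(V)={3,4,7}: no change
Constraint 2 (V + Y = Z) on D(V)={3,4,7} D(Y)={2,3,4,5,6,7} D(Z)={2,4,5,6}: V {3,4,7}->{3,4}; Y {2,3,4,5,6,7}->{2,3}; Z {2,4,5,6}->{5,6}
Constraint 3 (Y < V) on D(Y)={2,3} D(V)={3,4}: no change
Constraint 4 (Y + V = Z) on D(Y)={2,3} D(V)={3,4} D(Z)={5,6}: no change
So after all 4 constraints: D(Y) = {2,3}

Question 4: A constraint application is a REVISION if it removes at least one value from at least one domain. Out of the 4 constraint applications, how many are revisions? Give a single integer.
Answer: 1

Derivation:
Constraint 1 (Z != V) on D(Z)={2,4,5,6} D(V)={3,4,7}: no change => not a revision
Constraint 2 (V + Y = Z) on D(V)={3,4,7} D(Y)={2,3,4,5,6,7} D(Z)={2,4,5,6}: V {3,4,7}->{3,4}; Y {2,3,4,5,6,7}->{2,3}; Z {2,4,5,6}->{5,6} => REVISION
Constraint 3 (Y < V) on D(Y)={2,3} D(V)={3,4}: no change => not a revision
Constraint 4 (Y + V = Z) on D(Y)={2,3} D(V)={3,4} D(Z)={5,6}: no change => not a revision
Total revisions = 1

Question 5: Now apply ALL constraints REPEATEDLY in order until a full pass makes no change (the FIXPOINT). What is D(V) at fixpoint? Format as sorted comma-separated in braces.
pass 0 (initial): D(V)={3,4,7}
pass 1: V {3,4,7}->{3,4}; Y {2,3,4,5,6,7}->{2,3}; Z {2,4,5,6}->{5,6}
pass 2: no change
Fixpoint after 2 passes: D(V) = {3,4}

Answer: {3,4}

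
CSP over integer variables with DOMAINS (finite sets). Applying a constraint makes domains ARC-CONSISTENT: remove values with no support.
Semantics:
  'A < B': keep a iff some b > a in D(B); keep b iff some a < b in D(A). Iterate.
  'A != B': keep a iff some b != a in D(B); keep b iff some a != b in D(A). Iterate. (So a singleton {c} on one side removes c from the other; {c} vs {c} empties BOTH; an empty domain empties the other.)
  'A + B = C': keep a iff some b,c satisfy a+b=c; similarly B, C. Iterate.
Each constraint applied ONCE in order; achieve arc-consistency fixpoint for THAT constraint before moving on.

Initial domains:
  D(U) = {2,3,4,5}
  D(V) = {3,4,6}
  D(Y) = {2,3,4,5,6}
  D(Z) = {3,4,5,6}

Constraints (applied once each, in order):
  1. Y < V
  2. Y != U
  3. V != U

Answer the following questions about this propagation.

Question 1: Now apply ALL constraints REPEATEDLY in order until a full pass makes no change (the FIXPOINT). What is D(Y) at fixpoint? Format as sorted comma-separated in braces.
pass 0 (initial): D(Y)={2,3,4,5,6}
pass 1: Y {2,3,4,5,6}->{2,3,4,5}
pass 2: no change
Fixpoint after 2 passes: D(Y) = {2,3,4,5}

Answer: {2,3,4,5}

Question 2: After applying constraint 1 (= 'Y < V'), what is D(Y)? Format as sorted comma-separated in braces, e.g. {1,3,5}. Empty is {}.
Answer: {2,3,4,5}

Derivation:
Constraint 1 (Y < V) on D(Y)={2,3,4,5,6} D(V)={3,4,6}: Y {2,3,4,5,6}->{2,3,4,5}
So after constraint 1: D(Y) = {2,3,4,5}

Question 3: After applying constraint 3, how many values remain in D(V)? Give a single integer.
Answer: 3

Derivation:
Constraint 1 (Y < V) on D(Y)={2,3,4,5,6} D(V)={3,4,6}: Y {2,3,4,5,6}->{2,3,4,5}
Constraint 2 (Y != U) on D(Y)={2,3,4,5} D(U)={2,3,4,5}: no change
Constraint 3 (V != U) on D(V)={3,4,6} D(U)={2,3,4,5}: no change
So after constraint 3: D(V)={3,4,6}, size = 3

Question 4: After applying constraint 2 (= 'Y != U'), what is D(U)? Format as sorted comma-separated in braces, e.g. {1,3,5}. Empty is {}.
Constraint 1 (Y < V) on D(Y)={2,3,4,5,6} D(V)={3,4,6}: Y {2,3,4,5,6}->{2,3,4,5}
Constraint 2 (Y != U) on D(Y)={2,3,4,5} D(U)={2,3,4,5}: no change
So after constraint 2: D(U) = {2,3,4,5}

Answer: {2,3,4,5}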